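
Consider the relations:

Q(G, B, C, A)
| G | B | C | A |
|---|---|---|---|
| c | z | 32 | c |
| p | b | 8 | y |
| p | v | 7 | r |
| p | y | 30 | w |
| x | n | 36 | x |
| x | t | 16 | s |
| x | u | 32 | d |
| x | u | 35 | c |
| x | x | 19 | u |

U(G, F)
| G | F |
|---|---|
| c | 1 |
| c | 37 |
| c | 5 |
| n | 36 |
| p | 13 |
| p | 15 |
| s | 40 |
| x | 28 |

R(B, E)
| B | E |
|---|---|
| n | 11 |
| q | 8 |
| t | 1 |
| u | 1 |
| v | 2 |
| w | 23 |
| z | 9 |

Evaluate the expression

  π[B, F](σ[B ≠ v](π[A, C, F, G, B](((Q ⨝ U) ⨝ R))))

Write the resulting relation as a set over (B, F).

Joining Q and U on G yields {(c, z, 32, c, 1), (c, z, 32, c, 37), (c, z, 32, c, 5), (p, b, 8, y, 13), (p, b, 8, y, 15), (p, v, 7, r, 13), (p, v, 7, r, 15), (p, y, 30, w, 13), (p, y, 30, w, 15), (x, n, 36, x, 28), (x, t, 16, s, 28), (x, u, 32, d, 28), (x, u, 35, c, 28), (x, x, 19, u, 28)}.
Joining (Q ⨝ U) and R on B yields {(c, z, 32, c, 1, 9), (c, z, 32, c, 37, 9), (c, z, 32, c, 5, 9), (p, v, 7, r, 13, 2), (p, v, 7, r, 15, 2), (x, n, 36, x, 28, 11), (x, t, 16, s, 28, 1), (x, u, 32, d, 28, 1), (x, u, 35, c, 28, 1)}.
π_{A, C, F, G, B} gives {(c, 32, 1, c, z), (c, 32, 37, c, z), (c, 32, 5, c, z), (c, 35, 28, x, u), (d, 32, 28, x, u), (r, 7, 13, p, v), (r, 7, 15, p, v), (s, 16, 28, x, t), (x, 36, 28, x, n)}.
Filtering on B ≠ v leaves {(c, 32, 1, c, z), (c, 32, 37, c, z), (c, 32, 5, c, z), (c, 35, 28, x, u), (d, 32, 28, x, u), (s, 16, 28, x, t), (x, 36, 28, x, n)}.
π_{B, F} gives {(n, 28), (t, 28), (u, 28), (z, 1), (z, 37), (z, 5)} (1 duplicate(s) eliminated).

{(n, 28), (t, 28), (u, 28), (z, 1), (z, 37), (z, 5)}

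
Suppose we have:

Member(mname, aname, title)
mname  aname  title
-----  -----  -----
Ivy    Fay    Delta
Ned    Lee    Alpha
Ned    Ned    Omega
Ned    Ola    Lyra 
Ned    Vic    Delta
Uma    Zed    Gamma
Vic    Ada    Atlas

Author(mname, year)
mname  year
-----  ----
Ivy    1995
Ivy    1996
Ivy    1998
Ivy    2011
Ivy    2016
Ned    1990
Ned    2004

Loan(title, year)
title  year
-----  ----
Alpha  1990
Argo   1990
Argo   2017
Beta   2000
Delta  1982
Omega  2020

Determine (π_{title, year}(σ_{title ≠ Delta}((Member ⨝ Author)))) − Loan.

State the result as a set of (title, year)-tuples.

{(Alpha, 2004), (Lyra, 1990), (Lyra, 2004), (Omega, 1990), (Omega, 2004)}

Natural join on mname: {(Ivy, Fay, Delta, 1995), (Ivy, Fay, Delta, 1996), (Ivy, Fay, Delta, 1998), (Ivy, Fay, Delta, 2011), (Ivy, Fay, Delta, 2016), (Ned, Lee, Alpha, 1990), (Ned, Lee, Alpha, 2004), (Ned, Ned, Omega, 1990), (Ned, Ned, Omega, 2004), (Ned, Ola, Lyra, 1990), (Ned, Ola, Lyra, 2004), (Ned, Vic, Delta, 1990), (Ned, Vic, Delta, 2004)}
Filtering on title ≠ Delta leaves {(Ned, Lee, Alpha, 1990), (Ned, Lee, Alpha, 2004), (Ned, Ned, Omega, 1990), (Ned, Ned, Omega, 2004), (Ned, Ola, Lyra, 1990), (Ned, Ola, Lyra, 2004)}.
π[title, year]: project onto (title, year) → {(Alpha, 1990), (Alpha, 2004), (Lyra, 1990), (Lyra, 2004), (Omega, 1990), (Omega, 2004)}
Taking the difference: {(Alpha, 2004), (Lyra, 1990), (Lyra, 2004), (Omega, 1990), (Omega, 2004)}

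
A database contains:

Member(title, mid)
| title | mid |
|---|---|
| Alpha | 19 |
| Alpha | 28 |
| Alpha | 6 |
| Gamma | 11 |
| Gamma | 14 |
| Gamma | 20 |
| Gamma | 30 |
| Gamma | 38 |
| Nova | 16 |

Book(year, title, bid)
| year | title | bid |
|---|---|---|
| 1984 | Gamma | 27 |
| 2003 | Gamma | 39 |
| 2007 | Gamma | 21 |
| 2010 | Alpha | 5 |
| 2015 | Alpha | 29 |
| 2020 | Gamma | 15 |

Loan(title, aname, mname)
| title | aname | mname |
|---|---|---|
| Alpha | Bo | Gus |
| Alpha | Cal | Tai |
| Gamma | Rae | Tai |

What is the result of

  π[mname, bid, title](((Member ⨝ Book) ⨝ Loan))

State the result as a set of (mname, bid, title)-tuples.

{(Gus, 29, Alpha), (Gus, 5, Alpha), (Tai, 15, Gamma), (Tai, 21, Gamma), (Tai, 27, Gamma), (Tai, 29, Alpha), (Tai, 39, Gamma), (Tai, 5, Alpha)}

Member ⋈ Book (natural join on title): {(Alpha, 19, 2010, 5), (Alpha, 19, 2015, 29), (Alpha, 28, 2010, 5), (Alpha, 28, 2015, 29), (Alpha, 6, 2010, 5), (Alpha, 6, 2015, 29), (Gamma, 11, 1984, 27), (Gamma, 11, 2003, 39), (Gamma, 11, 2007, 21), (Gamma, 11, 2020, 15), (Gamma, 14, 1984, 27), (Gamma, 14, 2003, 39), (Gamma, 14, 2007, 21), (Gamma, 14, 2020, 15), (Gamma, 20, 1984, 27), (Gamma, 20, 2003, 39), (Gamma, 20, 2007, 21), (Gamma, 20, 2020, 15), (Gamma, 30, 1984, 27), (Gamma, 30, 2003, 39), (Gamma, 30, 2007, 21), (Gamma, 30, 2020, 15), (Gamma, 38, 1984, 27), (Gamma, 38, 2003, 39), (Gamma, 38, 2007, 21), (Gamma, 38, 2020, 15)}
(Member ⨝ Book) ⋈ Loan (natural join on title): {(Alpha, 19, 2010, 5, Bo, Gus), (Alpha, 19, 2010, 5, Cal, Tai), (Alpha, 19, 2015, 29, Bo, Gus), (Alpha, 19, 2015, 29, Cal, Tai), (Alpha, 28, 2010, 5, Bo, Gus), (Alpha, 28, 2010, 5, Cal, Tai), (Alpha, 28, 2015, 29, Bo, Gus), (Alpha, 28, 2015, 29, Cal, Tai), (Alpha, 6, 2010, 5, Bo, Gus), (Alpha, 6, 2010, 5, Cal, Tai), (Alpha, 6, 2015, 29, Bo, Gus), (Alpha, 6, 2015, 29, Cal, Tai), (Gamma, 11, 1984, 27, Rae, Tai), (Gamma, 11, 2003, 39, Rae, Tai), (Gamma, 11, 2007, 21, Rae, Tai), (Gamma, 11, 2020, 15, Rae, Tai), (Gamma, 14, 1984, 27, Rae, Tai), (Gamma, 14, 2003, 39, Rae, Tai), (Gamma, 14, 2007, 21, Rae, Tai), (Gamma, 14, 2020, 15, Rae, Tai), (Gamma, 20, 1984, 27, Rae, Tai), (Gamma, 20, 2003, 39, Rae, Tai), (Gamma, 20, 2007, 21, Rae, Tai), (Gamma, 20, 2020, 15, Rae, Tai), (Gamma, 30, 1984, 27, Rae, Tai), (Gamma, 30, 2003, 39, Rae, Tai), (Gamma, 30, 2007, 21, Rae, Tai), (Gamma, 30, 2020, 15, Rae, Tai), (Gamma, 38, 1984, 27, Rae, Tai), (Gamma, 38, 2003, 39, Rae, Tai), (Gamma, 38, 2007, 21, Rae, Tai), (Gamma, 38, 2020, 15, Rae, Tai)}
π_{mname, bid, title} gives {(Gus, 29, Alpha), (Gus, 5, Alpha), (Tai, 15, Gamma), (Tai, 21, Gamma), (Tai, 27, Gamma), (Tai, 29, Alpha), (Tai, 39, Gamma), (Tai, 5, Alpha)} (24 duplicate(s) eliminated).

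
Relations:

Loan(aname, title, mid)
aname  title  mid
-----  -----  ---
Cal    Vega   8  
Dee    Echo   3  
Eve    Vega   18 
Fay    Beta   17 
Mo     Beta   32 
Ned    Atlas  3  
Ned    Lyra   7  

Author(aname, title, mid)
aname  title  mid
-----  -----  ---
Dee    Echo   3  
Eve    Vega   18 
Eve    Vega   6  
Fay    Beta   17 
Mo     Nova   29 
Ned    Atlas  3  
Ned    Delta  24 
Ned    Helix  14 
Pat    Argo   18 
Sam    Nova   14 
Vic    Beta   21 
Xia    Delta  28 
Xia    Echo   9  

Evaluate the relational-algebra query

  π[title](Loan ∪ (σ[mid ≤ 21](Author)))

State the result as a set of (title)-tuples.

{Argo, Atlas, Beta, Echo, Helix, Lyra, Nova, Vega}

Apply σ_{mid ≤ 21}; surviving tuples: {(Dee, Echo, 3), (Eve, Vega, 18), (Eve, Vega, 6), (Fay, Beta, 17), (Ned, Atlas, 3), (Ned, Helix, 14), (Pat, Argo, 18), (Sam, Nova, 14), (Vic, Beta, 21), (Xia, Echo, 9)}
Set union of the two operands is {(Cal, Vega, 8), (Dee, Echo, 3), (Eve, Vega, 18), (Eve, Vega, 6), (Fay, Beta, 17), (Mo, Beta, 32), (Ned, Atlas, 3), (Ned, Helix, 14), (Ned, Lyra, 7), (Pat, Argo, 18), (Sam, Nova, 14), (Vic, Beta, 21), (Xia, Echo, 9)}.
Keep only column(s) title (5 duplicate(s) eliminated): {Argo, Atlas, Beta, Echo, Helix, Lyra, Nova, Vega}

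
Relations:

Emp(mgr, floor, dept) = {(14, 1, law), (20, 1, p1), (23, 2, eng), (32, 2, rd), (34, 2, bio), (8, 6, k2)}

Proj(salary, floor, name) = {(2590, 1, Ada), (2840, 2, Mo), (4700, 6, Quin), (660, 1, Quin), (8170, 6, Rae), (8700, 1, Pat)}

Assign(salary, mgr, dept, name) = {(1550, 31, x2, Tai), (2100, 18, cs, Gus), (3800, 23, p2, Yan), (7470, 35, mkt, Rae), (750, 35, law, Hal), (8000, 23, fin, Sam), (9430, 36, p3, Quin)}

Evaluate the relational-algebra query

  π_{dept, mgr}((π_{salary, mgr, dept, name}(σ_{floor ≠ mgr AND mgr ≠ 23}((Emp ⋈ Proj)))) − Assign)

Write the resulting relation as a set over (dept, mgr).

{(bio, 34), (k2, 8), (law, 14), (p1, 20), (rd, 32)}

Natural join on floor: {(14, 1, law, 2590, Ada), (14, 1, law, 660, Quin), (14, 1, law, 8700, Pat), (20, 1, p1, 2590, Ada), (20, 1, p1, 660, Quin), (20, 1, p1, 8700, Pat), (23, 2, eng, 2840, Mo), (32, 2, rd, 2840, Mo), (34, 2, bio, 2840, Mo), (8, 6, k2, 4700, Quin), (8, 6, k2, 8170, Rae)}
Filtering on floor ≠ mgr AND mgr ≠ 23 leaves {(14, 1, law, 2590, Ada), (14, 1, law, 660, Quin), (14, 1, law, 8700, Pat), (20, 1, p1, 2590, Ada), (20, 1, p1, 660, Quin), (20, 1, p1, 8700, Pat), (32, 2, rd, 2840, Mo), (34, 2, bio, 2840, Mo), (8, 6, k2, 4700, Quin), (8, 6, k2, 8170, Rae)}.
π[salary, mgr, dept, name]: project onto (salary, mgr, dept, name) → {(2590, 14, law, Ada), (2590, 20, p1, Ada), (2840, 32, rd, Mo), (2840, 34, bio, Mo), (4700, 8, k2, Quin), (660, 14, law, Quin), (660, 20, p1, Quin), (8170, 8, k2, Rae), (8700, 14, law, Pat), (8700, 20, p1, Pat)}
Difference: {(2590, 14, law, Ada), (2590, 20, p1, Ada), (2840, 32, rd, Mo), (2840, 34, bio, Mo), (4700, 8, k2, Quin), (660, 14, law, Quin), (660, 20, p1, Quin), (8170, 8, k2, Rae), (8700, 14, law, Pat), (8700, 20, p1, Pat)} with {(1550, 31, x2, Tai), (2100, 18, cs, Gus), (3800, 23, p2, Yan), (7470, 35, mkt, Rae), (750, 35, law, Hal), (8000, 23, fin, Sam), (9430, 36, p3, Quin)} → {(2590, 14, law, Ada), (2590, 20, p1, Ada), (2840, 32, rd, Mo), (2840, 34, bio, Mo), (4700, 8, k2, Quin), (660, 14, law, Quin), (660, 20, p1, Quin), (8170, 8, k2, Rae), (8700, 14, law, Pat), (8700, 20, p1, Pat)}
π[dept, mgr]: project onto (dept, mgr) (5 duplicate(s) eliminated) → {(bio, 34), (k2, 8), (law, 14), (p1, 20), (rd, 32)}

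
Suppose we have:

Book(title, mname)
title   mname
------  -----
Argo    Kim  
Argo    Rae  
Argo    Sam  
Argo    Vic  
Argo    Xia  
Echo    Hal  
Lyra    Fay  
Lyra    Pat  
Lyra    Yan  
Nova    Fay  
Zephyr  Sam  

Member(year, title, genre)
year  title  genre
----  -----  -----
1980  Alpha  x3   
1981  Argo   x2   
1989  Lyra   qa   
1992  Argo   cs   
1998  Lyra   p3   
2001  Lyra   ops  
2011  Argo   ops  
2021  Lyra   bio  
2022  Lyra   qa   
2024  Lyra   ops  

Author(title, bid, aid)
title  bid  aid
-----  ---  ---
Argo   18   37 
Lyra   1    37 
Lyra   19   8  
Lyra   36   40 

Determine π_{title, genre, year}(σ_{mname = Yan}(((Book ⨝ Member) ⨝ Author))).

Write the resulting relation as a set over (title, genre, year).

Book ⋈ Member (natural join on title): {(Argo, Kim, 1981, x2), (Argo, Kim, 1992, cs), (Argo, Kim, 2011, ops), (Argo, Rae, 1981, x2), (Argo, Rae, 1992, cs), (Argo, Rae, 2011, ops), (Argo, Sam, 1981, x2), (Argo, Sam, 1992, cs), (Argo, Sam, 2011, ops), (Argo, Vic, 1981, x2), (Argo, Vic, 1992, cs), (Argo, Vic, 2011, ops), (Argo, Xia, 1981, x2), (Argo, Xia, 1992, cs), (Argo, Xia, 2011, ops), (Lyra, Fay, 1989, qa), (Lyra, Fay, 1998, p3), (Lyra, Fay, 2001, ops), (Lyra, Fay, 2021, bio), (Lyra, Fay, 2022, qa), (Lyra, Fay, 2024, ops), (Lyra, Pat, 1989, qa), (Lyra, Pat, 1998, p3), (Lyra, Pat, 2001, ops), (Lyra, Pat, 2021, bio), (Lyra, Pat, 2022, qa), (Lyra, Pat, 2024, ops), (Lyra, Yan, 1989, qa), (Lyra, Yan, 1998, p3), (Lyra, Yan, 2001, ops), (Lyra, Yan, 2021, bio), (Lyra, Yan, 2022, qa), (Lyra, Yan, 2024, ops)}
(Book ⨝ Member) ⋈ Author (natural join on title): {(Argo, Kim, 1981, x2, 18, 37), (Argo, Kim, 1992, cs, 18, 37), (Argo, Kim, 2011, ops, 18, 37), (Argo, Rae, 1981, x2, 18, 37), (Argo, Rae, 1992, cs, 18, 37), (Argo, Rae, 2011, ops, 18, 37), (Argo, Sam, 1981, x2, 18, 37), (Argo, Sam, 1992, cs, 18, 37), (Argo, Sam, 2011, ops, 18, 37), (Argo, Vic, 1981, x2, 18, 37), (Argo, Vic, 1992, cs, 18, 37), (Argo, Vic, 2011, ops, 18, 37), (Argo, Xia, 1981, x2, 18, 37), (Argo, Xia, 1992, cs, 18, 37), (Argo, Xia, 2011, ops, 18, 37), (Lyra, Fay, 1989, qa, 1, 37), (Lyra, Fay, 1989, qa, 19, 8), (Lyra, Fay, 1989, qa, 36, 40), (Lyra, Fay, 1998, p3, 1, 37), (Lyra, Fay, 1998, p3, 19, 8), (Lyra, Fay, 1998, p3, 36, 40), (Lyra, Fay, 2001, ops, 1, 37), (Lyra, Fay, 2001, ops, 19, 8), (Lyra, Fay, 2001, ops, 36, 40), (Lyra, Fay, 2021, bio, 1, 37), (Lyra, Fay, 2021, bio, 19, 8), (Lyra, Fay, 2021, bio, 36, 40), (Lyra, Fay, 2022, qa, 1, 37), (Lyra, Fay, 2022, qa, 19, 8), (Lyra, Fay, 2022, qa, 36, 40), (Lyra, Fay, 2024, ops, 1, 37), (Lyra, Fay, 2024, ops, 19, 8), (Lyra, Fay, 2024, ops, 36, 40), (Lyra, Pat, 1989, qa, 1, 37), (Lyra, Pat, 1989, qa, 19, 8), (Lyra, Pat, 1989, qa, 36, 40), (Lyra, Pat, 1998, p3, 1, 37), (Lyra, Pat, 1998, p3, 19, 8), (Lyra, Pat, 1998, p3, 36, 40), (Lyra, Pat, 2001, ops, 1, 37), (Lyra, Pat, 2001, ops, 19, 8), (Lyra, Pat, 2001, ops, 36, 40), (Lyra, Pat, 2021, bio, 1, 37), (Lyra, Pat, 2021, bio, 19, 8), (Lyra, Pat, 2021, bio, 36, 40), (Lyra, Pat, 2022, qa, 1, 37), (Lyra, Pat, 2022, qa, 19, 8), (Lyra, Pat, 2022, qa, 36, 40), (Lyra, Pat, 2024, ops, 1, 37), (Lyra, Pat, 2024, ops, 19, 8), (Lyra, Pat, 2024, ops, 36, 40), (Lyra, Yan, 1989, qa, 1, 37), (Lyra, Yan, 1989, qa, 19, 8), (Lyra, Yan, 1989, qa, 36, 40), (Lyra, Yan, 1998, p3, 1, 37), (Lyra, Yan, 1998, p3, 19, 8), (Lyra, Yan, 1998, p3, 36, 40), (Lyra, Yan, 2001, ops, 1, 37), (Lyra, Yan, 2001, ops, 19, 8), (Lyra, Yan, 2001, ops, 36, 40), (Lyra, Yan, 2021, bio, 1, 37), (Lyra, Yan, 2021, bio, 19, 8), (Lyra, Yan, 2021, bio, 36, 40), (Lyra, Yan, 2022, qa, 1, 37), (Lyra, Yan, 2022, qa, 19, 8), (Lyra, Yan, 2022, qa, 36, 40), (Lyra, Yan, 2024, ops, 1, 37), (Lyra, Yan, 2024, ops, 19, 8), (Lyra, Yan, 2024, ops, 36, 40)}
σ[mname = Yan]: keep tuples satisfying mname = Yan → {(Lyra, Yan, 1989, qa, 1, 37), (Lyra, Yan, 1989, qa, 19, 8), (Lyra, Yan, 1989, qa, 36, 40), (Lyra, Yan, 1998, p3, 1, 37), (Lyra, Yan, 1998, p3, 19, 8), (Lyra, Yan, 1998, p3, 36, 40), (Lyra, Yan, 2001, ops, 1, 37), (Lyra, Yan, 2001, ops, 19, 8), (Lyra, Yan, 2001, ops, 36, 40), (Lyra, Yan, 2021, bio, 1, 37), (Lyra, Yan, 2021, bio, 19, 8), (Lyra, Yan, 2021, bio, 36, 40), (Lyra, Yan, 2022, qa, 1, 37), (Lyra, Yan, 2022, qa, 19, 8), (Lyra, Yan, 2022, qa, 36, 40), (Lyra, Yan, 2024, ops, 1, 37), (Lyra, Yan, 2024, ops, 19, 8), (Lyra, Yan, 2024, ops, 36, 40)}
Projecting to title, genre, year (12 duplicate(s) eliminated): {(Lyra, bio, 2021), (Lyra, ops, 2001), (Lyra, ops, 2024), (Lyra, p3, 1998), (Lyra, qa, 1989), (Lyra, qa, 2022)}

{(Lyra, bio, 2021), (Lyra, ops, 2001), (Lyra, ops, 2024), (Lyra, p3, 1998), (Lyra, qa, 1989), (Lyra, qa, 2022)}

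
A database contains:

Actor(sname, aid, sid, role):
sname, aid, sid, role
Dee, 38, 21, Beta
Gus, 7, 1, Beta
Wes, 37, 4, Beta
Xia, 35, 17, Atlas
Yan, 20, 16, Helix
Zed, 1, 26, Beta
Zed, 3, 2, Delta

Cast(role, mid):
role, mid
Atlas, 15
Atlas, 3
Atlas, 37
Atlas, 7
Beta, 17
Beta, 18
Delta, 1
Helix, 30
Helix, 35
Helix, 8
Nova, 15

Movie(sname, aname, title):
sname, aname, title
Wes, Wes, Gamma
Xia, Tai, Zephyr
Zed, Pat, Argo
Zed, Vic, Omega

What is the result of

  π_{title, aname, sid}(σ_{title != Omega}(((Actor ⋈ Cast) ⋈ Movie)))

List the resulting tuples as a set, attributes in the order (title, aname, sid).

Actor ⋈ Cast (natural join on role): {(Dee, 38, 21, Beta, 17), (Dee, 38, 21, Beta, 18), (Gus, 7, 1, Beta, 17), (Gus, 7, 1, Beta, 18), (Wes, 37, 4, Beta, 17), (Wes, 37, 4, Beta, 18), (Xia, 35, 17, Atlas, 15), (Xia, 35, 17, Atlas, 3), (Xia, 35, 17, Atlas, 37), (Xia, 35, 17, Atlas, 7), (Yan, 20, 16, Helix, 30), (Yan, 20, 16, Helix, 35), (Yan, 20, 16, Helix, 8), (Zed, 1, 26, Beta, 17), (Zed, 1, 26, Beta, 18), (Zed, 3, 2, Delta, 1)}
(Actor ⋈ Cast) ⋈ Movie (natural join on sname): {(Wes, 37, 4, Beta, 17, Wes, Gamma), (Wes, 37, 4, Beta, 18, Wes, Gamma), (Xia, 35, 17, Atlas, 15, Tai, Zephyr), (Xia, 35, 17, Atlas, 3, Tai, Zephyr), (Xia, 35, 17, Atlas, 37, Tai, Zephyr), (Xia, 35, 17, Atlas, 7, Tai, Zephyr), (Zed, 1, 26, Beta, 17, Pat, Argo), (Zed, 1, 26, Beta, 17, Vic, Omega), (Zed, 1, 26, Beta, 18, Pat, Argo), (Zed, 1, 26, Beta, 18, Vic, Omega), (Zed, 3, 2, Delta, 1, Pat, Argo), (Zed, 3, 2, Delta, 1, Vic, Omega)}
Apply σ_{title != Omega}; surviving tuples: {(Wes, 37, 4, Beta, 17, Wes, Gamma), (Wes, 37, 4, Beta, 18, Wes, Gamma), (Xia, 35, 17, Atlas, 15, Tai, Zephyr), (Xia, 35, 17, Atlas, 3, Tai, Zephyr), (Xia, 35, 17, Atlas, 37, Tai, Zephyr), (Xia, 35, 17, Atlas, 7, Tai, Zephyr), (Zed, 1, 26, Beta, 17, Pat, Argo), (Zed, 1, 26, Beta, 18, Pat, Argo), (Zed, 3, 2, Delta, 1, Pat, Argo)}
π_{title, aname, sid} gives {(Argo, Pat, 2), (Argo, Pat, 26), (Gamma, Wes, 4), (Zephyr, Tai, 17)} (5 duplicate(s) eliminated).

{(Argo, Pat, 2), (Argo, Pat, 26), (Gamma, Wes, 4), (Zephyr, Tai, 17)}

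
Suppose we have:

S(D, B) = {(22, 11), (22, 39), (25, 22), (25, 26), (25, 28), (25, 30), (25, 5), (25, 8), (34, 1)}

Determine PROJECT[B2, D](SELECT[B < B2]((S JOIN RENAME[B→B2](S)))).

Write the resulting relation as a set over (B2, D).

{(22, 25), (26, 25), (28, 25), (30, 25), (39, 22), (8, 25)}

ρ[B→B2]: schema becomes (D, B2); tuples unchanged.
Joining S and RENAME[B→B2](S) on D yields {(22, 11, 11), (22, 11, 39), (22, 39, 11), (22, 39, 39), (25, 22, 22), (25, 22, 26), (25, 22, 28), (25, 22, 30), (25, 22, 5), (25, 22, 8), (25, 26, 22), (25, 26, 26), (25, 26, 28), (25, 26, 30), (25, 26, 5), (25, 26, 8), (25, 28, 22), (25, 28, 26), (25, 28, 28), (25, 28, 30), (25, 28, 5), (25, 28, 8), (25, 30, 22), (25, 30, 26), (25, 30, 28), (25, 30, 30), (25, 30, 5), (25, 30, 8), (25, 5, 22), (25, 5, 26), (25, 5, 28), (25, 5, 30), (25, 5, 5), (25, 5, 8), (25, 8, 22), (25, 8, 26), (25, 8, 28), (25, 8, 30), (25, 8, 5), (25, 8, 8), (34, 1, 1)}.
σ[B < B2]: keep tuples satisfying B < B2 → {(22, 11, 39), (25, 22, 26), (25, 22, 28), (25, 22, 30), (25, 26, 28), (25, 26, 30), (25, 28, 30), (25, 5, 22), (25, 5, 26), (25, 5, 28), (25, 5, 30), (25, 5, 8), (25, 8, 22), (25, 8, 26), (25, 8, 28), (25, 8, 30)}
π[B2, D]: project onto (B2, D) (10 duplicate(s) eliminated) → {(22, 25), (26, 25), (28, 25), (30, 25), (39, 22), (8, 25)}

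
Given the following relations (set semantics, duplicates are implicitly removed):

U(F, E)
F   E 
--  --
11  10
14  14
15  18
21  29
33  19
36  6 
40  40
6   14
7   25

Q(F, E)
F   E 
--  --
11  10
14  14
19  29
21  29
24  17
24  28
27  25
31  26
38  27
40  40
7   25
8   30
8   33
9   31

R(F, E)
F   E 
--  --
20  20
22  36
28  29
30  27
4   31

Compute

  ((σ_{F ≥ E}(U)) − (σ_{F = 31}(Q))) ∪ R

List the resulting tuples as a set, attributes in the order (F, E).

{(11, 10), (14, 14), (20, 20), (22, 36), (28, 29), (30, 27), (33, 19), (36, 6), (4, 31), (40, 40)}

Apply σ_{F ≥ E}; surviving tuples: {(11, 10), (14, 14), (33, 19), (36, 6), (40, 40)}
Apply σ_{F = 31}; surviving tuples: {(31, 26)}
Taking the difference: {(11, 10), (14, 14), (33, 19), (36, 6), (40, 40)}
Taking the union: {(11, 10), (14, 14), (20, 20), (22, 36), (28, 29), (30, 27), (33, 19), (36, 6), (4, 31), (40, 40)}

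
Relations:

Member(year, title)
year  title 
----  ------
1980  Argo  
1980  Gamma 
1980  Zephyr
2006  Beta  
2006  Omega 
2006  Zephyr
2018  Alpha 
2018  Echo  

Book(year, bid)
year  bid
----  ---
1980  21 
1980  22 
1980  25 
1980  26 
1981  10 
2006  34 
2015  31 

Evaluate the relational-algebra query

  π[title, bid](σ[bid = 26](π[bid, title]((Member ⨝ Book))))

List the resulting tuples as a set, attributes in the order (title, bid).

Natural join on year: {(1980, Argo, 21), (1980, Argo, 22), (1980, Argo, 25), (1980, Argo, 26), (1980, Gamma, 21), (1980, Gamma, 22), (1980, Gamma, 25), (1980, Gamma, 26), (1980, Zephyr, 21), (1980, Zephyr, 22), (1980, Zephyr, 25), (1980, Zephyr, 26), (2006, Beta, 34), (2006, Omega, 34), (2006, Zephyr, 34)}
Keep only column(s) bid, title: {(21, Argo), (21, Gamma), (21, Zephyr), (22, Argo), (22, Gamma), (22, Zephyr), (25, Argo), (25, Gamma), (25, Zephyr), (26, Argo), (26, Gamma), (26, Zephyr), (34, Beta), (34, Omega), (34, Zephyr)}
Selection bid = 26: {(26, Argo), (26, Gamma), (26, Zephyr)}
Keep only column(s) title, bid: {(Argo, 26), (Gamma, 26), (Zephyr, 26)}

{(Argo, 26), (Gamma, 26), (Zephyr, 26)}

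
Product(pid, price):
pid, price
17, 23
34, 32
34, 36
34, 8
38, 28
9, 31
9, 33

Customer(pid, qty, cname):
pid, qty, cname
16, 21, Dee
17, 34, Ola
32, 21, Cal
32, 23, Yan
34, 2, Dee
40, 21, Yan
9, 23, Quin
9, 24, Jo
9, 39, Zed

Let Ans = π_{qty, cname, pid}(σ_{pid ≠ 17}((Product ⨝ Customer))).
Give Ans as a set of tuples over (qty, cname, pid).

{(2, Dee, 34), (23, Quin, 9), (24, Jo, 9), (39, Zed, 9)}

Natural join on pid: {(17, 23, 34, Ola), (34, 32, 2, Dee), (34, 36, 2, Dee), (34, 8, 2, Dee), (9, 31, 23, Quin), (9, 31, 24, Jo), (9, 31, 39, Zed), (9, 33, 23, Quin), (9, 33, 24, Jo), (9, 33, 39, Zed)}
Selection pid ≠ 17: {(34, 32, 2, Dee), (34, 36, 2, Dee), (34, 8, 2, Dee), (9, 31, 23, Quin), (9, 31, 24, Jo), (9, 31, 39, Zed), (9, 33, 23, Quin), (9, 33, 24, Jo), (9, 33, 39, Zed)}
π_{qty, cname, pid} gives {(2, Dee, 34), (23, Quin, 9), (24, Jo, 9), (39, Zed, 9)} (5 duplicate(s) eliminated).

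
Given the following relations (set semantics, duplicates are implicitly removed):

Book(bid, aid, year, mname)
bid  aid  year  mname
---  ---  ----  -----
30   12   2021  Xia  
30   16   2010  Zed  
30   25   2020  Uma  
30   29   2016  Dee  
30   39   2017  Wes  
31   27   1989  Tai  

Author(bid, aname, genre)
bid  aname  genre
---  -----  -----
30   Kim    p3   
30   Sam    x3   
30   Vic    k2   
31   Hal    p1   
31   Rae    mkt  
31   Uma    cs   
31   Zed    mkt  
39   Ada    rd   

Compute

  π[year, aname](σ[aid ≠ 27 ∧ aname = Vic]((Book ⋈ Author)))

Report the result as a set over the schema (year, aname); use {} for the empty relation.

{(2010, Vic), (2016, Vic), (2017, Vic), (2020, Vic), (2021, Vic)}

Joining Book and Author on bid yields {(30, 12, 2021, Xia, Kim, p3), (30, 12, 2021, Xia, Sam, x3), (30, 12, 2021, Xia, Vic, k2), (30, 16, 2010, Zed, Kim, p3), (30, 16, 2010, Zed, Sam, x3), (30, 16, 2010, Zed, Vic, k2), (30, 25, 2020, Uma, Kim, p3), (30, 25, 2020, Uma, Sam, x3), (30, 25, 2020, Uma, Vic, k2), (30, 29, 2016, Dee, Kim, p3), (30, 29, 2016, Dee, Sam, x3), (30, 29, 2016, Dee, Vic, k2), (30, 39, 2017, Wes, Kim, p3), (30, 39, 2017, Wes, Sam, x3), (30, 39, 2017, Wes, Vic, k2), (31, 27, 1989, Tai, Hal, p1), (31, 27, 1989, Tai, Rae, mkt), (31, 27, 1989, Tai, Uma, cs), (31, 27, 1989, Tai, Zed, mkt)}.
Selection aid ≠ 27 ∧ aname = Vic: {(30, 12, 2021, Xia, Vic, k2), (30, 16, 2010, Zed, Vic, k2), (30, 25, 2020, Uma, Vic, k2), (30, 29, 2016, Dee, Vic, k2), (30, 39, 2017, Wes, Vic, k2)}
Keep only column(s) year, aname: {(2010, Vic), (2016, Vic), (2017, Vic), (2020, Vic), (2021, Vic)}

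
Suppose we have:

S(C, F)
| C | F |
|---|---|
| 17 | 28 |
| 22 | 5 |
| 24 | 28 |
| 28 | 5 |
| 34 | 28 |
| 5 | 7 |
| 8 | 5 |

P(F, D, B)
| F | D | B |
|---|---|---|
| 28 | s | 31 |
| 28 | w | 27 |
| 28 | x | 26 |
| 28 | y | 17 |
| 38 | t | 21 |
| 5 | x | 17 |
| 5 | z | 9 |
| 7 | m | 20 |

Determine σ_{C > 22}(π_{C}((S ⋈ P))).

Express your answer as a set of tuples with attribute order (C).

{24, 28, 34}

Joining S and P on F yields {(17, 28, s, 31), (17, 28, w, 27), (17, 28, x, 26), (17, 28, y, 17), (22, 5, x, 17), (22, 5, z, 9), (24, 28, s, 31), (24, 28, w, 27), (24, 28, x, 26), (24, 28, y, 17), (28, 5, x, 17), (28, 5, z, 9), (34, 28, s, 31), (34, 28, w, 27), (34, 28, x, 26), (34, 28, y, 17), (5, 7, m, 20), (8, 5, x, 17), (8, 5, z, 9)}.
π_{C} gives {17, 22, 24, 28, 34, 5, 8} (12 duplicate(s) eliminated).
Filtering on C > 22 leaves {24, 28, 34}.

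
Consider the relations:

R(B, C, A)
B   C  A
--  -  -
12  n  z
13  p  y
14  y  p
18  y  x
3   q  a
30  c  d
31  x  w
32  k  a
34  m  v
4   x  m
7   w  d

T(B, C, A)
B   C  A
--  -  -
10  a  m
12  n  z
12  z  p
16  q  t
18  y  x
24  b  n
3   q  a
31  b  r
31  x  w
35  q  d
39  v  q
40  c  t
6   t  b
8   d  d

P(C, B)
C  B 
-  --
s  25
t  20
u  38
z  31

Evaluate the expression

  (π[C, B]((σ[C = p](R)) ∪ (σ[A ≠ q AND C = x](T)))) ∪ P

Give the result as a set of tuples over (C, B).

{(p, 13), (s, 25), (t, 20), (u, 38), (x, 31), (z, 31)}

Apply σ_{C = p}; surviving tuples: {(13, p, y)}
Apply σ_{A ≠ q AND C = x}; surviving tuples: {(31, x, w)}
Taking the union: {(13, p, y), (31, x, w)}
π[C, B]: project onto (C, B) → {(p, 13), (x, 31)}
Taking the union: {(p, 13), (s, 25), (t, 20), (u, 38), (x, 31), (z, 31)}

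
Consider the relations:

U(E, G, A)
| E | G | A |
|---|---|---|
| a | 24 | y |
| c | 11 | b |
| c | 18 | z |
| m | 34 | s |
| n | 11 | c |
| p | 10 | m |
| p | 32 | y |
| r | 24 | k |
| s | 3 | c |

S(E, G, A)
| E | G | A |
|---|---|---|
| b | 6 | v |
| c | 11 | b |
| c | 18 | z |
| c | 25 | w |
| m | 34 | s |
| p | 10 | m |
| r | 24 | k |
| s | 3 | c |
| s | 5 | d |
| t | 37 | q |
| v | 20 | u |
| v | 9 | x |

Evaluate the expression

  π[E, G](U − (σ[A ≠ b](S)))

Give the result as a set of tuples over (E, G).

σ[A ≠ b]: keep tuples satisfying A ≠ b → {(b, 6, v), (c, 18, z), (c, 25, w), (m, 34, s), (p, 10, m), (r, 24, k), (s, 3, c), (s, 5, d), (t, 37, q), (v, 20, u), (v, 9, x)}
Difference: {(a, 24, y), (c, 11, b), (c, 18, z), (m, 34, s), (n, 11, c), (p, 10, m), (p, 32, y), (r, 24, k), (s, 3, c)} with {(b, 6, v), (c, 18, z), (c, 25, w), (m, 34, s), (p, 10, m), (r, 24, k), (s, 3, c), (s, 5, d), (t, 37, q), (v, 20, u), (v, 9, x)} → {(a, 24, y), (c, 11, b), (n, 11, c), (p, 32, y)}
Projecting to E, G: {(a, 24), (c, 11), (n, 11), (p, 32)}

{(a, 24), (c, 11), (n, 11), (p, 32)}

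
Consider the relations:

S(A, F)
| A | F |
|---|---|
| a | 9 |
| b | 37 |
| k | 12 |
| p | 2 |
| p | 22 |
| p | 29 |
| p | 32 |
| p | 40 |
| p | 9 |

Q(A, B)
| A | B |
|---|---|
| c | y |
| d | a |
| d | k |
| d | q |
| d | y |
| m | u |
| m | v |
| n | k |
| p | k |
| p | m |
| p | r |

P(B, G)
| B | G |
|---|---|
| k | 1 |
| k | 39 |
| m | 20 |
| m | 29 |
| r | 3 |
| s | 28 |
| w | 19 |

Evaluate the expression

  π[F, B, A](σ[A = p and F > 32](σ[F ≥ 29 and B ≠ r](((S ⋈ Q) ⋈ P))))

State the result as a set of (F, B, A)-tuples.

Joining S and Q on A yields {(p, 2, k), (p, 2, m), (p, 2, r), (p, 22, k), (p, 22, m), (p, 22, r), (p, 29, k), (p, 29, m), (p, 29, r), (p, 32, k), (p, 32, m), (p, 32, r), (p, 40, k), (p, 40, m), (p, 40, r), (p, 9, k), (p, 9, m), (p, 9, r)}.
Joining (S ⋈ Q) and P on B yields {(p, 2, k, 1), (p, 2, k, 39), (p, 2, m, 20), (p, 2, m, 29), (p, 2, r, 3), (p, 22, k, 1), (p, 22, k, 39), (p, 22, m, 20), (p, 22, m, 29), (p, 22, r, 3), (p, 29, k, 1), (p, 29, k, 39), (p, 29, m, 20), (p, 29, m, 29), (p, 29, r, 3), (p, 32, k, 1), (p, 32, k, 39), (p, 32, m, 20), (p, 32, m, 29), (p, 32, r, 3), (p, 40, k, 1), (p, 40, k, 39), (p, 40, m, 20), (p, 40, m, 29), (p, 40, r, 3), (p, 9, k, 1), (p, 9, k, 39), (p, 9, m, 20), (p, 9, m, 29), (p, 9, r, 3)}.
Apply σ_{F ≥ 29 and B ≠ r}; surviving tuples: {(p, 29, k, 1), (p, 29, k, 39), (p, 29, m, 20), (p, 29, m, 29), (p, 32, k, 1), (p, 32, k, 39), (p, 32, m, 20), (p, 32, m, 29), (p, 40, k, 1), (p, 40, k, 39), (p, 40, m, 20), (p, 40, m, 29)}
Apply σ_{A = p and F > 32}; surviving tuples: {(p, 40, k, 1), (p, 40, k, 39), (p, 40, m, 20), (p, 40, m, 29)}
π_{F, B, A} gives {(40, k, p), (40, m, p)} (2 duplicate(s) eliminated).

{(40, k, p), (40, m, p)}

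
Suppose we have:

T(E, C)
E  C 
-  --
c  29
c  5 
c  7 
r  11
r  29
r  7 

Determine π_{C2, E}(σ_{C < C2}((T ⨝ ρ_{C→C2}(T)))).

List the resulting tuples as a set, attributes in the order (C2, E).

{(11, r), (29, c), (29, r), (7, c)}

ρ[C→C2]: schema becomes (E, C2); tuples unchanged.
Natural join on E: {(c, 29, 29), (c, 29, 5), (c, 29, 7), (c, 5, 29), (c, 5, 5), (c, 5, 7), (c, 7, 29), (c, 7, 5), (c, 7, 7), (r, 11, 11), (r, 11, 29), (r, 11, 7), (r, 29, 11), (r, 29, 29), (r, 29, 7), (r, 7, 11), (r, 7, 29), (r, 7, 7)}
Filtering on C < C2 leaves {(c, 5, 29), (c, 5, 7), (c, 7, 29), (r, 11, 29), (r, 7, 11), (r, 7, 29)}.
π[C2, E]: project onto (C2, E) (2 duplicate(s) eliminated) → {(11, r), (29, c), (29, r), (7, c)}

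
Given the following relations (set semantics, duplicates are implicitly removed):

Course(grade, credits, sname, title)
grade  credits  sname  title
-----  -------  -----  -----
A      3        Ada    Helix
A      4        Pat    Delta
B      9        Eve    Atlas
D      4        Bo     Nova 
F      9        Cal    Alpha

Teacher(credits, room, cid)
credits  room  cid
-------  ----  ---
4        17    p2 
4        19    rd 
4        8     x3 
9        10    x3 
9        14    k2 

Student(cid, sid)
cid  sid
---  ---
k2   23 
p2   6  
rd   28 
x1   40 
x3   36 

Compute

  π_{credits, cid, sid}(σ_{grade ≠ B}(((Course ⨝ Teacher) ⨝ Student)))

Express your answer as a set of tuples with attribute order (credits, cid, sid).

Joining Course and Teacher on credits yields {(A, 4, Pat, Delta, 17, p2), (A, 4, Pat, Delta, 19, rd), (A, 4, Pat, Delta, 8, x3), (B, 9, Eve, Atlas, 10, x3), (B, 9, Eve, Atlas, 14, k2), (D, 4, Bo, Nova, 17, p2), (D, 4, Bo, Nova, 19, rd), (D, 4, Bo, Nova, 8, x3), (F, 9, Cal, Alpha, 10, x3), (F, 9, Cal, Alpha, 14, k2)}.
Joining (Course ⨝ Teacher) and Student on cid yields {(A, 4, Pat, Delta, 17, p2, 6), (A, 4, Pat, Delta, 19, rd, 28), (A, 4, Pat, Delta, 8, x3, 36), (B, 9, Eve, Atlas, 10, x3, 36), (B, 9, Eve, Atlas, 14, k2, 23), (D, 4, Bo, Nova, 17, p2, 6), (D, 4, Bo, Nova, 19, rd, 28), (D, 4, Bo, Nova, 8, x3, 36), (F, 9, Cal, Alpha, 10, x3, 36), (F, 9, Cal, Alpha, 14, k2, 23)}.
Apply σ_{grade ≠ B}; surviving tuples: {(A, 4, Pat, Delta, 17, p2, 6), (A, 4, Pat, Delta, 19, rd, 28), (A, 4, Pat, Delta, 8, x3, 36), (D, 4, Bo, Nova, 17, p2, 6), (D, 4, Bo, Nova, 19, rd, 28), (D, 4, Bo, Nova, 8, x3, 36), (F, 9, Cal, Alpha, 10, x3, 36), (F, 9, Cal, Alpha, 14, k2, 23)}
Projecting to credits, cid, sid (3 duplicate(s) eliminated): {(4, p2, 6), (4, rd, 28), (4, x3, 36), (9, k2, 23), (9, x3, 36)}

{(4, p2, 6), (4, rd, 28), (4, x3, 36), (9, k2, 23), (9, x3, 36)}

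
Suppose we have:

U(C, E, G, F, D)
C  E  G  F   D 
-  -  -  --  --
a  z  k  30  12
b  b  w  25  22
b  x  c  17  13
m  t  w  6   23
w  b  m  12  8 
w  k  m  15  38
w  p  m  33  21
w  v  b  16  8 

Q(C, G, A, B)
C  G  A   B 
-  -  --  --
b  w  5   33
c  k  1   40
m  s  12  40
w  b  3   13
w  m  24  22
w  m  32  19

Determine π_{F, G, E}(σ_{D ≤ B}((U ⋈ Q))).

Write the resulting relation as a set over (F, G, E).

Natural join on C, G: {(b, b, w, 25, 22, 5, 33), (w, b, m, 12, 8, 24, 22), (w, b, m, 12, 8, 32, 19), (w, k, m, 15, 38, 24, 22), (w, k, m, 15, 38, 32, 19), (w, p, m, 33, 21, 24, 22), (w, p, m, 33, 21, 32, 19), (w, v, b, 16, 8, 3, 13)}
Apply σ_{D ≤ B}; surviving tuples: {(b, b, w, 25, 22, 5, 33), (w, b, m, 12, 8, 24, 22), (w, b, m, 12, 8, 32, 19), (w, p, m, 33, 21, 24, 22), (w, v, b, 16, 8, 3, 13)}
Keep only column(s) F, G, E (1 duplicate(s) eliminated): {(12, m, b), (16, b, v), (25, w, b), (33, m, p)}

{(12, m, b), (16, b, v), (25, w, b), (33, m, p)}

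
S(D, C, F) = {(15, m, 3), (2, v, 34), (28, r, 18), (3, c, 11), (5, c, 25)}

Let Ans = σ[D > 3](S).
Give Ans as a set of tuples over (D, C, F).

{(15, m, 3), (28, r, 18), (5, c, 25)}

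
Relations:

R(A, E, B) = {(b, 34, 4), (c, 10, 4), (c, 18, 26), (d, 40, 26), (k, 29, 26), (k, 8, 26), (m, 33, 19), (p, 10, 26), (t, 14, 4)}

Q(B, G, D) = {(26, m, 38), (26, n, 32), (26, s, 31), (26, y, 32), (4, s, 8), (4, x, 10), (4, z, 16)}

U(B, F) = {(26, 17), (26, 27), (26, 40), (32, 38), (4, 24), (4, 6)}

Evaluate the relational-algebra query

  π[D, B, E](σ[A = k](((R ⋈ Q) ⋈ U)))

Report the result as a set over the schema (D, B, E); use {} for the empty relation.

{(31, 26, 29), (31, 26, 8), (32, 26, 29), (32, 26, 8), (38, 26, 29), (38, 26, 8)}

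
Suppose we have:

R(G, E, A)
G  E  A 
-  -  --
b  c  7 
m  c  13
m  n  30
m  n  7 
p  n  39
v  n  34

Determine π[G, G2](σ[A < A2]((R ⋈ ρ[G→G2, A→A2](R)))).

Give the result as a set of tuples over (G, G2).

ρ[G→G2, A→A2]: schema becomes (G2, E, A2); tuples unchanged.
Joining R and ρ[G→G2, A→A2](R) on E yields {(b, c, 7, b, 7), (b, c, 7, m, 13), (m, c, 13, b, 7), (m, c, 13, m, 13), (m, n, 30, m, 30), (m, n, 30, m, 7), (m, n, 30, p, 39), (m, n, 30, v, 34), (m, n, 7, m, 30), (m, n, 7, m, 7), (m, n, 7, p, 39), (m, n, 7, v, 34), (p, n, 39, m, 30), (p, n, 39, m, 7), (p, n, 39, p, 39), (p, n, 39, v, 34), (v, n, 34, m, 30), (v, n, 34, m, 7), (v, n, 34, p, 39), (v, n, 34, v, 34)}.
Selection A < A2: {(b, c, 7, m, 13), (m, n, 30, p, 39), (m, n, 30, v, 34), (m, n, 7, m, 30), (m, n, 7, p, 39), (m, n, 7, v, 34), (v, n, 34, p, 39)}
Projecting to G, G2 (2 duplicate(s) eliminated): {(b, m), (m, m), (m, p), (m, v), (v, p)}

{(b, m), (m, m), (m, p), (m, v), (v, p)}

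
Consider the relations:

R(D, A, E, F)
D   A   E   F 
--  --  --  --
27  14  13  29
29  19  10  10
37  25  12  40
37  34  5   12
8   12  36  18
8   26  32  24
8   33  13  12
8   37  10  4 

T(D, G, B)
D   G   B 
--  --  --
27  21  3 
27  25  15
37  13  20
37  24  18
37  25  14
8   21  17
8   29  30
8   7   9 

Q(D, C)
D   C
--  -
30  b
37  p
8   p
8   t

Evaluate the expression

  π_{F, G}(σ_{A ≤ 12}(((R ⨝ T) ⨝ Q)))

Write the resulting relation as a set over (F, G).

Natural join on D: {(27, 14, 13, 29, 21, 3), (27, 14, 13, 29, 25, 15), (37, 25, 12, 40, 13, 20), (37, 25, 12, 40, 24, 18), (37, 25, 12, 40, 25, 14), (37, 34, 5, 12, 13, 20), (37, 34, 5, 12, 24, 18), (37, 34, 5, 12, 25, 14), (8, 12, 36, 18, 21, 17), (8, 12, 36, 18, 29, 30), (8, 12, 36, 18, 7, 9), (8, 26, 32, 24, 21, 17), (8, 26, 32, 24, 29, 30), (8, 26, 32, 24, 7, 9), (8, 33, 13, 12, 21, 17), (8, 33, 13, 12, 29, 30), (8, 33, 13, 12, 7, 9), (8, 37, 10, 4, 21, 17), (8, 37, 10, 4, 29, 30), (8, 37, 10, 4, 7, 9)}
Natural join on D: {(37, 25, 12, 40, 13, 20, p), (37, 25, 12, 40, 24, 18, p), (37, 25, 12, 40, 25, 14, p), (37, 34, 5, 12, 13, 20, p), (37, 34, 5, 12, 24, 18, p), (37, 34, 5, 12, 25, 14, p), (8, 12, 36, 18, 21, 17, p), (8, 12, 36, 18, 21, 17, t), (8, 12, 36, 18, 29, 30, p), (8, 12, 36, 18, 29, 30, t), (8, 12, 36, 18, 7, 9, p), (8, 12, 36, 18, 7, 9, t), (8, 26, 32, 24, 21, 17, p), (8, 26, 32, 24, 21, 17, t), (8, 26, 32, 24, 29, 30, p), (8, 26, 32, 24, 29, 30, t), (8, 26, 32, 24, 7, 9, p), (8, 26, 32, 24, 7, 9, t), (8, 33, 13, 12, 21, 17, p), (8, 33, 13, 12, 21, 17, t), (8, 33, 13, 12, 29, 30, p), (8, 33, 13, 12, 29, 30, t), (8, 33, 13, 12, 7, 9, p), (8, 33, 13, 12, 7, 9, t), (8, 37, 10, 4, 21, 17, p), (8, 37, 10, 4, 21, 17, t), (8, 37, 10, 4, 29, 30, p), (8, 37, 10, 4, 29, 30, t), (8, 37, 10, 4, 7, 9, p), (8, 37, 10, 4, 7, 9, t)}
σ[A ≤ 12]: keep tuples satisfying A ≤ 12 → {(8, 12, 36, 18, 21, 17, p), (8, 12, 36, 18, 21, 17, t), (8, 12, 36, 18, 29, 30, p), (8, 12, 36, 18, 29, 30, t), (8, 12, 36, 18, 7, 9, p), (8, 12, 36, 18, 7, 9, t)}
π_{F, G} gives {(18, 21), (18, 29), (18, 7)} (3 duplicate(s) eliminated).

{(18, 21), (18, 29), (18, 7)}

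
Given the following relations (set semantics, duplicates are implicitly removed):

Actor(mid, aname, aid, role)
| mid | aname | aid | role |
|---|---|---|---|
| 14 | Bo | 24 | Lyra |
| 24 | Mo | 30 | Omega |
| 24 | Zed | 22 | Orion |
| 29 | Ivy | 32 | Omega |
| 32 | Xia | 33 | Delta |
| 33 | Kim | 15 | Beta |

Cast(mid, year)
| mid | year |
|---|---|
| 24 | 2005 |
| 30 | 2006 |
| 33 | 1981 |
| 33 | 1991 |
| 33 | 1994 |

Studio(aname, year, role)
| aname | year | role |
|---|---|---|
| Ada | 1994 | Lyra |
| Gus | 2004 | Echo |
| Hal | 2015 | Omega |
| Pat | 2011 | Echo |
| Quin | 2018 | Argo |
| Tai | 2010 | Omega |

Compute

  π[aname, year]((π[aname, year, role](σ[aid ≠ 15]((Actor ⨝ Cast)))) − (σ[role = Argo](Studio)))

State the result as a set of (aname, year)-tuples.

{(Mo, 2005), (Zed, 2005)}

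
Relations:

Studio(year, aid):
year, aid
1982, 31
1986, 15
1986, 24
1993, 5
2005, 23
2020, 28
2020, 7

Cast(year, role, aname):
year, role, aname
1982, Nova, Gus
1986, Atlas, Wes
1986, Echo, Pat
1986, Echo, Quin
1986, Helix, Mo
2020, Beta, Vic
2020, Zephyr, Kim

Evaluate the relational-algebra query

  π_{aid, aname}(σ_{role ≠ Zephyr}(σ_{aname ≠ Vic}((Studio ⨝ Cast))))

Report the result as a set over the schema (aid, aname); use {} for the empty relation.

{(15, Mo), (15, Pat), (15, Quin), (15, Wes), (24, Mo), (24, Pat), (24, Quin), (24, Wes), (31, Gus)}

Joining Studio and Cast on year yields {(1982, 31, Nova, Gus), (1986, 15, Atlas, Wes), (1986, 15, Echo, Pat), (1986, 15, Echo, Quin), (1986, 15, Helix, Mo), (1986, 24, Atlas, Wes), (1986, 24, Echo, Pat), (1986, 24, Echo, Quin), (1986, 24, Helix, Mo), (2020, 28, Beta, Vic), (2020, 28, Zephyr, Kim), (2020, 7, Beta, Vic), (2020, 7, Zephyr, Kim)}.
Filtering on aname ≠ Vic leaves {(1982, 31, Nova, Gus), (1986, 15, Atlas, Wes), (1986, 15, Echo, Pat), (1986, 15, Echo, Quin), (1986, 15, Helix, Mo), (1986, 24, Atlas, Wes), (1986, 24, Echo, Pat), (1986, 24, Echo, Quin), (1986, 24, Helix, Mo), (2020, 28, Zephyr, Kim), (2020, 7, Zephyr, Kim)}.
Filtering on role ≠ Zephyr leaves {(1982, 31, Nova, Gus), (1986, 15, Atlas, Wes), (1986, 15, Echo, Pat), (1986, 15, Echo, Quin), (1986, 15, Helix, Mo), (1986, 24, Atlas, Wes), (1986, 24, Echo, Pat), (1986, 24, Echo, Quin), (1986, 24, Helix, Mo)}.
π_{aid, aname} gives {(15, Mo), (15, Pat), (15, Quin), (15, Wes), (24, Mo), (24, Pat), (24, Quin), (24, Wes), (31, Gus)}.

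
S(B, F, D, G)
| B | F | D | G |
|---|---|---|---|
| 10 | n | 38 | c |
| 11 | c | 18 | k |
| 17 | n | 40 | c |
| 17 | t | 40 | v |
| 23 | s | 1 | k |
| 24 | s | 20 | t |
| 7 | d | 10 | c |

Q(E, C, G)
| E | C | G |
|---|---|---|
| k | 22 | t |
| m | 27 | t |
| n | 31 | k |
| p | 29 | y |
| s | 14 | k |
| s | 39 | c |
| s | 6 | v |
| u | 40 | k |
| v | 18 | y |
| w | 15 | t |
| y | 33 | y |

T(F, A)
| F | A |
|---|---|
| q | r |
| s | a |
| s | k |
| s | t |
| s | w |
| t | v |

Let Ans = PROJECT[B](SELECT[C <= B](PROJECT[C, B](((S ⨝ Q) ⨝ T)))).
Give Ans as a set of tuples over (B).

{17, 23, 24}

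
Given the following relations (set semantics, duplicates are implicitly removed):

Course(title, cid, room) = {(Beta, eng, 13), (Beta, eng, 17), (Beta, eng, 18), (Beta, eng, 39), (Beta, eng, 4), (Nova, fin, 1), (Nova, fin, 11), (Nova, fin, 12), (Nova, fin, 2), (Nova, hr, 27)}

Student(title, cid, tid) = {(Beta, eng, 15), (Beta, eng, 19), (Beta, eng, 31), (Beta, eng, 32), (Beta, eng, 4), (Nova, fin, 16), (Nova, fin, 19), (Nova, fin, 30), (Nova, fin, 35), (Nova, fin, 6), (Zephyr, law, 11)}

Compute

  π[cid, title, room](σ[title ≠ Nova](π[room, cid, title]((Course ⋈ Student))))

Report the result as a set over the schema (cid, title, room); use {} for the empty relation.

{(eng, Beta, 13), (eng, Beta, 17), (eng, Beta, 18), (eng, Beta, 39), (eng, Beta, 4)}

Joining Course and Student on title, cid yields {(Beta, eng, 13, 15), (Beta, eng, 13, 19), (Beta, eng, 13, 31), (Beta, eng, 13, 32), (Beta, eng, 13, 4), (Beta, eng, 17, 15), (Beta, eng, 17, 19), (Beta, eng, 17, 31), (Beta, eng, 17, 32), (Beta, eng, 17, 4), (Beta, eng, 18, 15), (Beta, eng, 18, 19), (Beta, eng, 18, 31), (Beta, eng, 18, 32), (Beta, eng, 18, 4), (Beta, eng, 39, 15), (Beta, eng, 39, 19), (Beta, eng, 39, 31), (Beta, eng, 39, 32), (Beta, eng, 39, 4), (Beta, eng, 4, 15), (Beta, eng, 4, 19), (Beta, eng, 4, 31), (Beta, eng, 4, 32), (Beta, eng, 4, 4), (Nova, fin, 1, 16), (Nova, fin, 1, 19), (Nova, fin, 1, 30), (Nova, fin, 1, 35), (Nova, fin, 1, 6), (Nova, fin, 11, 16), (Nova, fin, 11, 19), (Nova, fin, 11, 30), (Nova, fin, 11, 35), (Nova, fin, 11, 6), (Nova, fin, 12, 16), (Nova, fin, 12, 19), (Nova, fin, 12, 30), (Nova, fin, 12, 35), (Nova, fin, 12, 6), (Nova, fin, 2, 16), (Nova, fin, 2, 19), (Nova, fin, 2, 30), (Nova, fin, 2, 35), (Nova, fin, 2, 6)}.
Projecting to room, cid, title (36 duplicate(s) eliminated): {(1, fin, Nova), (11, fin, Nova), (12, fin, Nova), (13, eng, Beta), (17, eng, Beta), (18, eng, Beta), (2, fin, Nova), (39, eng, Beta), (4, eng, Beta)}
Selection title ≠ Nova: {(13, eng, Beta), (17, eng, Beta), (18, eng, Beta), (39, eng, Beta), (4, eng, Beta)}
Projecting to cid, title, room: {(eng, Beta, 13), (eng, Beta, 17), (eng, Beta, 18), (eng, Beta, 39), (eng, Beta, 4)}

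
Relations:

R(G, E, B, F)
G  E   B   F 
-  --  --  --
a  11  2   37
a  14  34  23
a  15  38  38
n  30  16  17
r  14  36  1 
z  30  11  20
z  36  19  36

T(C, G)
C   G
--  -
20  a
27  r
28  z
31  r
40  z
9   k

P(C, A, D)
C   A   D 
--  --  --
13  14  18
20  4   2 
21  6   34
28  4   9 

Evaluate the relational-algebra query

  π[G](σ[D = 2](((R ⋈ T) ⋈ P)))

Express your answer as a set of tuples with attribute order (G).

Joining R and T on G yields {(a, 11, 2, 37, 20), (a, 14, 34, 23, 20), (a, 15, 38, 38, 20), (r, 14, 36, 1, 27), (r, 14, 36, 1, 31), (z, 30, 11, 20, 28), (z, 30, 11, 20, 40), (z, 36, 19, 36, 28), (z, 36, 19, 36, 40)}.
Joining (R ⋈ T) and P on C yields {(a, 11, 2, 37, 20, 4, 2), (a, 14, 34, 23, 20, 4, 2), (a, 15, 38, 38, 20, 4, 2), (z, 30, 11, 20, 28, 4, 9), (z, 36, 19, 36, 28, 4, 9)}.
Apply σ_{D = 2}; surviving tuples: {(a, 11, 2, 37, 20, 4, 2), (a, 14, 34, 23, 20, 4, 2), (a, 15, 38, 38, 20, 4, 2)}
Keep only column(s) G (2 duplicate(s) eliminated): {a}

{a}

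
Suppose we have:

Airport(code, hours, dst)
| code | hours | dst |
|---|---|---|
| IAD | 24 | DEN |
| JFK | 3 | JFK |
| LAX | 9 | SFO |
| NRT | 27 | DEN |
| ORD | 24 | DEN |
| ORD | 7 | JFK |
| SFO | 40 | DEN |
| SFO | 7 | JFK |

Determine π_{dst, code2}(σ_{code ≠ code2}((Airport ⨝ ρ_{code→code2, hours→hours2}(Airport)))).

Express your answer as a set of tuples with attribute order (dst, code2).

{(DEN, IAD), (DEN, NRT), (DEN, ORD), (DEN, SFO), (JFK, JFK), (JFK, ORD), (JFK, SFO)}

ρ[code→code2, hours→hours2]: schema becomes (code2, hours2, dst); tuples unchanged.
Natural join on dst: {(IAD, 24, DEN, IAD, 24), (IAD, 24, DEN, NRT, 27), (IAD, 24, DEN, ORD, 24), (IAD, 24, DEN, SFO, 40), (JFK, 3, JFK, JFK, 3), (JFK, 3, JFK, ORD, 7), (JFK, 3, JFK, SFO, 7), (LAX, 9, SFO, LAX, 9), (NRT, 27, DEN, IAD, 24), (NRT, 27, DEN, NRT, 27), (NRT, 27, DEN, ORD, 24), (NRT, 27, DEN, SFO, 40), (ORD, 24, DEN, IAD, 24), (ORD, 24, DEN, NRT, 27), (ORD, 24, DEN, ORD, 24), (ORD, 24, DEN, SFO, 40), (ORD, 7, JFK, JFK, 3), (ORD, 7, JFK, ORD, 7), (ORD, 7, JFK, SFO, 7), (SFO, 40, DEN, IAD, 24), (SFO, 40, DEN, NRT, 27), (SFO, 40, DEN, ORD, 24), (SFO, 40, DEN, SFO, 40), (SFO, 7, JFK, JFK, 3), (SFO, 7, JFK, ORD, 7), (SFO, 7, JFK, SFO, 7)}
σ[code ≠ code2]: keep tuples satisfying code ≠ code2 → {(IAD, 24, DEN, NRT, 27), (IAD, 24, DEN, ORD, 24), (IAD, 24, DEN, SFO, 40), (JFK, 3, JFK, ORD, 7), (JFK, 3, JFK, SFO, 7), (NRT, 27, DEN, IAD, 24), (NRT, 27, DEN, ORD, 24), (NRT, 27, DEN, SFO, 40), (ORD, 24, DEN, IAD, 24), (ORD, 24, DEN, NRT, 27), (ORD, 24, DEN, SFO, 40), (ORD, 7, JFK, JFK, 3), (ORD, 7, JFK, SFO, 7), (SFO, 40, DEN, IAD, 24), (SFO, 40, DEN, NRT, 27), (SFO, 40, DEN, ORD, 24), (SFO, 7, JFK, JFK, 3), (SFO, 7, JFK, ORD, 7)}
π_{dst, code2} gives {(DEN, IAD), (DEN, NRT), (DEN, ORD), (DEN, SFO), (JFK, JFK), (JFK, ORD), (JFK, SFO)} (11 duplicate(s) eliminated).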